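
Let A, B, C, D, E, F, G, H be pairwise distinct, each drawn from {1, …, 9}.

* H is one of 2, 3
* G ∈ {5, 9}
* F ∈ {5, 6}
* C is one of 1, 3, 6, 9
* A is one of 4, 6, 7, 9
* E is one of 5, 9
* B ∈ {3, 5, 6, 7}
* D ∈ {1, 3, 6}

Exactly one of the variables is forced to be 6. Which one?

The 8 variables together cover exactly {1, 2, 3, 4, 5, 6, 7, 9} — 8 values for 8 variables — and 2 appears only in H's list, so H = 2.
The 7 still-open variables together cover exactly {1, 3, 4, 5, 6, 7, 9} — 7 values for 7 variables — and 4 appears only in A's list, so A = 4.
The 6 still-open variables draw from only 6 values {1, 3, 5, 6, 7, 9}, so each is used; only B can be 7, hence B = 7.
E and G share exactly the 2 values {5, 9}; by pigeonhole those values go to them, so strike 5, 9 from C, F.
So 6 goes to F.

F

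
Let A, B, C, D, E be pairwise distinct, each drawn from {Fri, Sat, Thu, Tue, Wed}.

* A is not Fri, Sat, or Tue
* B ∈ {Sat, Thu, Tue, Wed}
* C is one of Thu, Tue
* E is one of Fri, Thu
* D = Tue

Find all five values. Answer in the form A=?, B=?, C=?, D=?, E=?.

D's domain is down to {Tue}, so D = Tue. Strike Tue from B, C.
C must be Thu (only option left). Remove Thu from A, B, E.
E's domain is down to {Fri}, so E = Fri.
That leaves A = Wed. So B can't be Wed.
B's domain is down to {Sat}, so B = Sat.

A=Wed, B=Sat, C=Thu, D=Tue, E=Fri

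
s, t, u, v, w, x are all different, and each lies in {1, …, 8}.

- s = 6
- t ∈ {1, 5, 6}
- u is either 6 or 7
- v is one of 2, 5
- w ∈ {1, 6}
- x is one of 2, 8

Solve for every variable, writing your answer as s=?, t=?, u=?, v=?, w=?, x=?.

s=6, t=5, u=7, v=2, w=1, x=8

s's domain is down to {6}, so s = 6. Strike 6 from t, u, w.
u must be 7 (only option left).
w must be 1 (only option left). Eliminate 1 elsewhere: t.
That leaves t = 5. So v can't be 5.
v has just one choice, so v = 2. Eliminate 2 elsewhere: x.
x's domain is down to {8}, so x = 8.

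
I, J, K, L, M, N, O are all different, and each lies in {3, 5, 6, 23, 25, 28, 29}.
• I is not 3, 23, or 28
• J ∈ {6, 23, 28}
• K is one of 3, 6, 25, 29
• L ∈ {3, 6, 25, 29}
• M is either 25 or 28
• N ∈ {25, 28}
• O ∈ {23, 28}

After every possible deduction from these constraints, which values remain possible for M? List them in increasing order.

25, 28

The 7 variables draw from only 7 values {3, 5, 6, 23, 25, 28, 29}, so each is used; only I can be 5, hence I = 5.
The 2 variables M and N are confined to {25, 28}, which locks those values in; drop them from J, K, L, O.
That leaves O = 23. Remove 23 from J.
J has just one choice, so J = 6. Remove 6 from K, L.
No further eliminations apply; M can still be any of 25, 28.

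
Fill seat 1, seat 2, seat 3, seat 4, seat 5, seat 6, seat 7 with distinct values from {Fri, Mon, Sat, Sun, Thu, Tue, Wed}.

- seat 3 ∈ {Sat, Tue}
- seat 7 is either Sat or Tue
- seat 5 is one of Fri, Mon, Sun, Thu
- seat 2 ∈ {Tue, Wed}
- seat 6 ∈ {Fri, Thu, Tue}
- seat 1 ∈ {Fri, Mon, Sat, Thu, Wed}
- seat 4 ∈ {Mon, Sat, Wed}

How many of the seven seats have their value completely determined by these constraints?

3

The 7 variables draw from only 7 values {Fri, Mon, Sat, Sun, Thu, Tue, Wed}, so each is used; only seat 5 can be Sun, hence seat 5 = Sun.
seat 3 and seat 7 between them cover only {Sat, Tue} — a naked pair. Remove those values from seat 1, seat 2, seat 4, seat 6.
seat 2 must be Wed (only option left). Eliminate Wed elsewhere: seat 1, seat 4.
seat 4's domain is down to {Mon}, so seat 4 = Mon. Remove Mon from seat 1.
Determined: seat 2=Wed, seat 4=Mon, seat 5=Sun. The other seats each still have more than one consistent value. That makes 3.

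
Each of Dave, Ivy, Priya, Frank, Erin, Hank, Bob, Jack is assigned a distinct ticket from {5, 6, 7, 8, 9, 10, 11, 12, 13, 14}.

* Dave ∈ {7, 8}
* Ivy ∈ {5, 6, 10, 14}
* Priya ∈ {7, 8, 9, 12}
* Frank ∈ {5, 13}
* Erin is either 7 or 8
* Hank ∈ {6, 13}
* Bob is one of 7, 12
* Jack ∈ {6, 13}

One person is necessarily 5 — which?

Frank

The 2 variables Dave and Erin are confined to {7, 8}, which locks those values in; drop them from Priya, Bob.
Bob's domain is down to {12}, so Bob = 12. Eliminate 12 elsewhere: Priya.
Priya's domain is down to {9}, so Priya = 9.
The 2 variables Hank and Jack are confined to {6, 13}, which locks those values in; drop them from Ivy, Frank.
So 5 goes to Frank.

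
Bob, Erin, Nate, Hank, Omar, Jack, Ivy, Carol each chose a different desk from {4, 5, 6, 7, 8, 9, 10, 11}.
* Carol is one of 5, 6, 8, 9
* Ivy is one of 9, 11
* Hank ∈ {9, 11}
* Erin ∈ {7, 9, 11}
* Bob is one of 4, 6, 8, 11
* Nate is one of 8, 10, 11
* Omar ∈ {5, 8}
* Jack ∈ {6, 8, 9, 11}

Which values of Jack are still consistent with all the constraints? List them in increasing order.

6, 8

Among the 8 variables, 4 fits only Bob (and all 8 values in {4, 5, 6, 7, 8, 9, 10, 11} must be used), so Bob = 4.
The 7 still-open variables draw from only 7 values {5, 6, 7, 8, 9, 10, 11}, so each is used; only Erin can be 7, hence Erin = 7.
The 6 still-open variables draw from only 6 values {5, 6, 8, 9, 10, 11}, so each is used; only Nate can be 10, hence Nate = 10.
Hank and Ivy between them cover only {9, 11} — a naked pair. Remove those values from Jack, Carol.
No further eliminations apply; Jack can still be any of 6, 8.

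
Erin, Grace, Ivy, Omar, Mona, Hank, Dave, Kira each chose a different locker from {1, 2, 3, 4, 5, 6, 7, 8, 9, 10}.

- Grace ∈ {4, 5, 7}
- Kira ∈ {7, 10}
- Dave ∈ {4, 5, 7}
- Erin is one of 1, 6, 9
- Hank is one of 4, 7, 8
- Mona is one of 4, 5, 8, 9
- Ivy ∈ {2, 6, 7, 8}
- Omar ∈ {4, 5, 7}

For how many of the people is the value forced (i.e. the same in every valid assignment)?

3

Grace, Omar, Dave share exactly the 3 values {4, 5, 7}; by pigeonhole those values go to them, so strike 4, 5, 7 from Ivy, Mona, Hank, Kira.
Hank must be 8 (only option left). Remove 8 from Ivy, Mona.
Kira's domain is down to {10}, so Kira = 10.
That leaves Mona = 9. Eliminate 9 elsewhere: Erin.
Determined: Mona=9, Hank=8, Kira=10. The other people each still have more than one consistent value. That makes 3.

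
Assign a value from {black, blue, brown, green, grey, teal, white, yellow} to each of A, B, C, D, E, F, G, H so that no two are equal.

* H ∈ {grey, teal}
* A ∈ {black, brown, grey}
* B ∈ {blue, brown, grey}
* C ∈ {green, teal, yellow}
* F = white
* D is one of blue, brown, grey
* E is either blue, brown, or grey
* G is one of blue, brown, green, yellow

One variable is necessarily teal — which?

H

F must be white (only option left).
The 7 still-open variables together cover exactly {black, blue, brown, green, grey, teal, yellow} — 7 values for 7 variables — and black appears only in A's list, so A = black.
B, D, E between them cover only {blue, brown, grey} — a naked triple. Remove those values from G, H.
So teal goes to H.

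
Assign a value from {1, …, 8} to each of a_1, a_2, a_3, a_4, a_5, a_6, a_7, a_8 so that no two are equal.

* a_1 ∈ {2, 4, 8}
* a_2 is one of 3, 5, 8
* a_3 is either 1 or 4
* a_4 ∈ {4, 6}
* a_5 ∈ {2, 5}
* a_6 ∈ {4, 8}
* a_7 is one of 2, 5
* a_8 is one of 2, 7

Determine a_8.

Among the 8 variables, 1 fits only a_3 (and all 8 values in {1, 2, 3, 4, 5, 6, 7, 8} must be used), so a_3 = 1.
The 7 still-open variables together cover exactly {2, 3, 4, 5, 6, 7, 8} — 7 values for 7 variables — and 3 appears only in a_2's list, so a_2 = 3.
The 6 still-open variables together cover exactly {2, 4, 5, 6, 7, 8} — 6 values for 6 variables — and 6 appears only in a_4's list, so a_4 = 6.
Among the 5 still-open variables, 7 fits only a_8 (and all 5 values in {2, 4, 5, 7, 8} must be used), so a_8 = 7.

7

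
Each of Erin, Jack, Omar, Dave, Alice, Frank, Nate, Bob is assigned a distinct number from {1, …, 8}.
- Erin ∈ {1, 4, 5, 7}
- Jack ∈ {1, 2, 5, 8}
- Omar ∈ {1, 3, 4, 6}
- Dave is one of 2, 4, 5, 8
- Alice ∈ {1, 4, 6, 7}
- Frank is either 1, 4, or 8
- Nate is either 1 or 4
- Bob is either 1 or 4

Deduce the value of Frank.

The 8 variables together cover exactly {1, 2, 3, 4, 5, 6, 7, 8} — 8 values for 8 variables — and 3 appears only in Omar's list, so Omar = 3.
The 7 still-open variables together cover exactly {1, 2, 4, 5, 6, 7, 8} — 7 values for 7 variables — and 6 appears only in Alice's list, so Alice = 6.
Among the 6 still-open variables, 7 fits only Erin (and all 6 values in {1, 2, 4, 5, 7, 8} must be used), so Erin = 7.
Nate and Bob share exactly the 2 values {1, 4}; by pigeonhole those values go to them, so strike 1, 4 from Jack, Dave, Frank.
So Frank = 8.

8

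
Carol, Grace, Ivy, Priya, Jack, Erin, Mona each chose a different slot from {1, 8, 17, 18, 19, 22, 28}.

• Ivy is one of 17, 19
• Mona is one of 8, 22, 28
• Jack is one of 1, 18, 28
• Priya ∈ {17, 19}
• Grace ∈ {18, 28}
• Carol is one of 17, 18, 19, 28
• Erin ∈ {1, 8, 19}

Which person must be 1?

Among the 7 variables, 22 fits only Mona (and all 7 values in {1, 8, 17, 18, 19, 22, 28} must be used), so Mona = 22.
The 6 still-open variables draw from only 6 values {1, 8, 17, 18, 19, 28}, so each is used; only Erin can be 8, hence Erin = 8.
Among the 5 still-open variables, 1 fits only Jack (and all 5 values in {1, 17, 18, 19, 28} must be used), so Jack = 1.

Jack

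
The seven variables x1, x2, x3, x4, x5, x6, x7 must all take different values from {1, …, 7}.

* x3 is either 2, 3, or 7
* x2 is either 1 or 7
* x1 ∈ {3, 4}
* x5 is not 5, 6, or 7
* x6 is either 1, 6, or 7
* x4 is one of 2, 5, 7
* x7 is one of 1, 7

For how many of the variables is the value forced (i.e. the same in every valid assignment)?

The 7 variables draw from only 7 values {1, 2, 3, 4, 5, 6, 7}, so each is used; only x4 can be 5, hence x4 = 5.
The 6 still-open variables draw from only 6 values {1, 2, 3, 4, 6, 7}, so each is used; only x6 can be 6, hence x6 = 6.
x2 and x7 share exactly the 2 values {1, 7}; by pigeonhole those values go to them, so strike 1, 7 from x3, x5.
Determined: x4=5, x6=6. The other variables each still have more than one consistent value. That makes 2.

2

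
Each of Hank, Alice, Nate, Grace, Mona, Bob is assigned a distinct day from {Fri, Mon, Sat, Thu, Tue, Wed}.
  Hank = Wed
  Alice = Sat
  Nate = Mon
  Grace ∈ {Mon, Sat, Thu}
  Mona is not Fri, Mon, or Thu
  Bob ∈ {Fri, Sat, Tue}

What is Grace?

Hank must be Wed (only option left). Eliminate Wed elsewhere: Mona.
That leaves Alice = Sat. Eliminate Sat elsewhere: Grace, Mona, Bob.
Nate must be Mon (only option left). So Grace can't be Mon.
So Grace = Thu.

Thu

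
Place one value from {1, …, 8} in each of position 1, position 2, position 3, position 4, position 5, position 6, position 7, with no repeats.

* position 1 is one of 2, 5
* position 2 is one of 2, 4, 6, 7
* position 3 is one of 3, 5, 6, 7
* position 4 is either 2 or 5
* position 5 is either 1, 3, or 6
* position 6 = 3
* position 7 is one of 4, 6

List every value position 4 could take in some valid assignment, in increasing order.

2, 5

position 6 has just one choice, so position 6 = 3. Remove 3 from position 3, position 5.
Among the 6 still-open variables, 1 fits only position 5 (and all 6 values in {1, 2, 4, 5, 6, 7} must be used), so position 5 = 1.
The 2 variables position 1 and position 4 are confined to {2, 5}, which locks those values in; drop them from position 2, position 3.
No further eliminations apply; position 4 can still be any of 2, 5.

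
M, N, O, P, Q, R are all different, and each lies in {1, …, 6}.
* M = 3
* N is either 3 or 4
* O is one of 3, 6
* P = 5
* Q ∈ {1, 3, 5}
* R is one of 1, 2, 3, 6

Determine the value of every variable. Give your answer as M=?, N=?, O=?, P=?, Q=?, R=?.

M=3, N=4, O=6, P=5, Q=1, R=2

M must be 3 (only option left). So N, O, Q, R can't be 3.
That leaves N = 4.
O must be 6 (only option left). So R can't be 6.
That leaves P = 5. Eliminate 5 elsewhere: Q.
Q must be 1 (only option left). Eliminate 1 elsewhere: R.
R must be 2 (only option left).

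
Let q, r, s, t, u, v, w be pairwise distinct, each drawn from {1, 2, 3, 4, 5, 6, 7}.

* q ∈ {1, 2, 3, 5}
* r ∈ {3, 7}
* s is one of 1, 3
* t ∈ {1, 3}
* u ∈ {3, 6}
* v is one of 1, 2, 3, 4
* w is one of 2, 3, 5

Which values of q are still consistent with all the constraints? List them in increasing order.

2, 5

The 7 variables together cover exactly {1, 2, 3, 4, 5, 6, 7} — 7 values for 7 variables — and 4 appears only in v's list, so v = 4.
Among the 6 still-open variables, 6 fits only u (and all 6 values in {1, 2, 3, 5, 6, 7} must be used), so u = 6.
The 5 still-open variables draw from only 5 values {1, 2, 3, 5, 7}, so each is used; only r can be 7, hence r = 7.
s and t between them cover only {1, 3} — a naked pair. Remove those values from q, w.
No further eliminations apply; q can still be any of 2, 5.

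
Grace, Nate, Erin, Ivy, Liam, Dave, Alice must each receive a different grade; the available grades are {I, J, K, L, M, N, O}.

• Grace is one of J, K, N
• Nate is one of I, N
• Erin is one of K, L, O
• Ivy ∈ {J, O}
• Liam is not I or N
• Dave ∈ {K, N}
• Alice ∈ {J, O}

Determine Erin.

Among the 7 variables, I fits only Nate (and all 7 values in {I, J, K, L, M, N, O} must be used), so Nate = I.
Among the 6 still-open variables, M fits only Liam (and all 6 values in {J, K, L, M, N, O} must be used), so Liam = M.
Among the 5 still-open variables, L fits only Erin (and all 5 values in {J, K, L, N, O} must be used), so Erin = L.

L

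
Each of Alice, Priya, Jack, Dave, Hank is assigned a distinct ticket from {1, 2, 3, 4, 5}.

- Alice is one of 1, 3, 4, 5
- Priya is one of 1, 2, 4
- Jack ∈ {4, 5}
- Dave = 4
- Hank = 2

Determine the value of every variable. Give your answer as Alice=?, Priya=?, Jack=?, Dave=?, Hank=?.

Dave's domain is down to {4}, so Dave = 4. Strike 4 from Alice, Priya, Jack.
Hank must be 2 (only option left). Remove 2 from Priya.
Priya has just one choice, so Priya = 1. So Alice can't be 1.
Jack must be 5 (only option left). Strike 5 from Alice.
Alice's domain is down to {3}, so Alice = 3.

Alice=3, Priya=1, Jack=5, Dave=4, Hank=2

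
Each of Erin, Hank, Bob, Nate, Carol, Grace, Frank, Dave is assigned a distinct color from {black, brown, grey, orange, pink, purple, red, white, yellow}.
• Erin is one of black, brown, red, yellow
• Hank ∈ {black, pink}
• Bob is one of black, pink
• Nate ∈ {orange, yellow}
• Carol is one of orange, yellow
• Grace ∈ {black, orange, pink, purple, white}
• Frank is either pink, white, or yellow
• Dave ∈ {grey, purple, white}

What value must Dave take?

The 2 variables Hank and Bob are confined to {black, pink}, which locks those values in; drop them from Erin, Grace, Frank.
Nate and Carol between them cover only {orange, yellow} — a naked pair. Remove those values from Erin, Grace, Frank.
That leaves Frank = white. Remove white from Grace, Dave.
Grace has just one choice, so Grace = purple. Eliminate purple elsewhere: Dave.
So Dave = grey.

grey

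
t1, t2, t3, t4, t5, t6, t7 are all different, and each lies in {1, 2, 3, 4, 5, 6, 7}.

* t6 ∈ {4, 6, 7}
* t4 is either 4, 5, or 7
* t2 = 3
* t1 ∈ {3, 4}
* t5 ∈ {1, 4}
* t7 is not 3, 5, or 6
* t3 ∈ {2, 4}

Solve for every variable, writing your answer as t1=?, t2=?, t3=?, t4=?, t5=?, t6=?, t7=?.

t1=4, t2=3, t3=2, t4=5, t5=1, t6=6, t7=7

t2 has just one choice, so t2 = 3. Remove 3 from t1.
That leaves t1 = 4. Strike 4 from t3, t4, t5, t6, t7.
t3's domain is down to {2}, so t3 = 2. So t7 can't be 2.
That leaves t5 = 1. Strike 1 from t7.
t7 has just one choice, so t7 = 7. Eliminate 7 elsewhere: t4, t6.
t4's domain is down to {5}, so t4 = 5.
t6 must be 6 (only option left).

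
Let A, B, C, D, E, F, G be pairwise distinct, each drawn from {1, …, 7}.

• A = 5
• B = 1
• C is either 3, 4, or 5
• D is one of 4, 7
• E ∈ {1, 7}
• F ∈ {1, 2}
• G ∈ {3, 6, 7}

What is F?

2

A has just one choice, so A = 5. Remove 5 from C.
B's domain is down to {1}, so B = 1. Strike 1 from E, F.
So F = 2.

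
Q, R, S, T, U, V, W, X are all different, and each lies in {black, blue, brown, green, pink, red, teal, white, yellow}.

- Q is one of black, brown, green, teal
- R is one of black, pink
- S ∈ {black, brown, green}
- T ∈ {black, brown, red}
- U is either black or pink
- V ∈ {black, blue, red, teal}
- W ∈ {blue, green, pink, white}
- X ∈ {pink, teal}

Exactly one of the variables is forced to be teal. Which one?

X

Among the 8 variables, white fits only W (and all 8 values in {black, blue, brown, green, pink, red, teal, white} must be used), so W = white.
Among the 7 still-open variables, blue fits only V (and all 7 values in {black, blue, brown, green, pink, red, teal} must be used), so V = blue.
The 6 still-open variables together cover exactly {black, brown, green, pink, red, teal} — 6 values for 6 variables — and red appears only in T's list, so T = red.
R and U share exactly the 2 values {black, pink}; by pigeonhole those values go to them, so strike black, pink from Q, S, X.
So teal goes to X.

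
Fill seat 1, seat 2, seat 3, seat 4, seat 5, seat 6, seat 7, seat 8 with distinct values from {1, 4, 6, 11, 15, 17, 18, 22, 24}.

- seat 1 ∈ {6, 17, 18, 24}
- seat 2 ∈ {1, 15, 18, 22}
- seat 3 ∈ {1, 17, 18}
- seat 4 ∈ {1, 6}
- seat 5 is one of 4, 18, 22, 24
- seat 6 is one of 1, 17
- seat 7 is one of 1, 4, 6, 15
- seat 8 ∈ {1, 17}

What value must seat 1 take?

24

seat 6 and seat 8 share exactly the 2 values {1, 17}; by pigeonhole those values go to them, so strike 1, 17 from seat 1, seat 2, seat 3, seat 4, seat 7.
seat 3 must be 18 (only option left). Remove 18 from seat 1, seat 2, seat 5.
seat 4's domain is down to {6}, so seat 4 = 6. Remove 6 from seat 1, seat 7.
So seat 1 = 24.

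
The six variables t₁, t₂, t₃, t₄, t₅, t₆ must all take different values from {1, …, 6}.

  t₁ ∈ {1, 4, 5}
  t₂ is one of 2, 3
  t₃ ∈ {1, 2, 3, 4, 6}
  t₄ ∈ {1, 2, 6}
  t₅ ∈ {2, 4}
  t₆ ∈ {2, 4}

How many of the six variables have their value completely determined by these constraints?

2

The 6 variables draw from only 6 values {1, 2, 3, 4, 5, 6}, so each is used; only t₁ can be 5, hence t₁ = 5.
The 2 variables t₅ and t₆ are confined to {2, 4}, which locks those values in; drop them from t₂, t₃, t₄.
That leaves t₂ = 3. So t₃ can't be 3.
Determined: t₁=5, t₂=3. The other variables each still have more than one consistent value. That makes 2.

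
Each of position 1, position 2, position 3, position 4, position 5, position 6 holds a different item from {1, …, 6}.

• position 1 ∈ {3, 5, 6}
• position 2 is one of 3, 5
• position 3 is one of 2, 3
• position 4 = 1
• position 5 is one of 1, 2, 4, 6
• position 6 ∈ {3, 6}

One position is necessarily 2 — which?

position 4 must be 1 (only option left). Strike 1 from position 5.
The 5 still-open variables draw from only 5 values {2, 3, 4, 5, 6}, so each is used; only position 5 can be 4, hence position 5 = 4.
Among the 4 still-open variables, 2 fits only position 3 (and all 4 values in {2, 3, 5, 6} must be used), so position 3 = 2.

position 3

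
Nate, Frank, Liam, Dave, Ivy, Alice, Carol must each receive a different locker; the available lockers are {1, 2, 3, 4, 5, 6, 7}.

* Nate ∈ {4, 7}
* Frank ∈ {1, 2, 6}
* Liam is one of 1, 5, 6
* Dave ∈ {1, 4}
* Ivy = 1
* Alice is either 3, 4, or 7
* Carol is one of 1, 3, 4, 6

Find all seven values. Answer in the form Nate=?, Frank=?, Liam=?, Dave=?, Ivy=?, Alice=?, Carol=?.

Nate=7, Frank=2, Liam=5, Dave=4, Ivy=1, Alice=3, Carol=6

Ivy's domain is down to {1}, so Ivy = 1. Strike 1 from Frank, Liam, Dave, Carol.
Dave has just one choice, so Dave = 4. Remove 4 from Nate, Alice, Carol.
Nate must be 7 (only option left). Remove 7 from Alice.
Alice must be 3 (only option left). Strike 3 from Carol.
Carol must be 6 (only option left). Remove 6 from Frank, Liam.
Frank's domain is down to {2}, so Frank = 2.
Liam must be 5 (only option left).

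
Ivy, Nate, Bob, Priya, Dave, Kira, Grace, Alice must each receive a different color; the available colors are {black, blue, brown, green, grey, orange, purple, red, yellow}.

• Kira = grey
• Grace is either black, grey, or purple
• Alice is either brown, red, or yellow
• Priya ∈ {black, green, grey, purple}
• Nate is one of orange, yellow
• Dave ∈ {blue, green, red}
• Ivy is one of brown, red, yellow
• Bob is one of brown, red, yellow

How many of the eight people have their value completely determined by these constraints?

Kira must be grey (only option left). Strike grey from Priya, Grace.
Ivy, Bob, Alice between them cover only {brown, red, yellow} — a naked triple. Remove those values from Nate, Dave.
That leaves Nate = orange.
Determined: Nate=orange, Kira=grey. The other people each still have more than one consistent value. That makes 2.

2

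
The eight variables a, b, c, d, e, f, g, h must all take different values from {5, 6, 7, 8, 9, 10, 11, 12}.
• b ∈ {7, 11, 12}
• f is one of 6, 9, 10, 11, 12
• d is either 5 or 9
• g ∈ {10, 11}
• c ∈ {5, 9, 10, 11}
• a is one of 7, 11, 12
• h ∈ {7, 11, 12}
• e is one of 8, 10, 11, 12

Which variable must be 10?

g

Among the 8 variables, 6 fits only f (and all 8 values in {5, 6, 7, 8, 9, 10, 11, 12} must be used), so f = 6.
Among the 7 still-open variables, 8 fits only e (and all 7 values in {5, 7, 8, 9, 10, 11, 12} must be used), so e = 8.
a, b, h between them cover only {7, 11, 12} — a naked triple. Remove those values from c, g.
So 10 goes to g.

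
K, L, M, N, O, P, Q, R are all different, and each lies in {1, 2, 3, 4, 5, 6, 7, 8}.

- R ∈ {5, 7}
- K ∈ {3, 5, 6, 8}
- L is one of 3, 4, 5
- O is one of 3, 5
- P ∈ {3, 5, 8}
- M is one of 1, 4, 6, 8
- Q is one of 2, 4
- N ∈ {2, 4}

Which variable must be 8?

The 8 variables together cover exactly {1, 2, 3, 4, 5, 6, 7, 8} — 8 values for 8 variables — and 1 appears only in M's list, so M = 1.
The 7 still-open variables draw from only 7 values {2, 3, 4, 5, 6, 7, 8}, so each is used; only K can be 6, hence K = 6.
The 6 still-open variables together cover exactly {2, 3, 4, 5, 7, 8} — 6 values for 6 variables — and 7 appears only in R's list, so R = 7.
The 5 still-open variables together cover exactly {2, 3, 4, 5, 8} — 5 values for 5 variables — and 8 appears only in P's list, so P = 8.

P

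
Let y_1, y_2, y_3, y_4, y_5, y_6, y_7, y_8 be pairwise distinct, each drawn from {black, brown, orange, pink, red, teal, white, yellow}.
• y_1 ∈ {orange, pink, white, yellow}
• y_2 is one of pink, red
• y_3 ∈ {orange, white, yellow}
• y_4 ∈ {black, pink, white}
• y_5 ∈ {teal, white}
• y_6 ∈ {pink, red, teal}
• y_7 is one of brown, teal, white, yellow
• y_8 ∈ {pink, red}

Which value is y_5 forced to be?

Among the 8 variables, black fits only y_4 (and all 8 values in {black, brown, orange, pink, red, teal, white, yellow} must be used), so y_4 = black.
The 7 still-open variables draw from only 7 values {brown, orange, pink, red, teal, white, yellow}, so each is used; only y_7 can be brown, hence y_7 = brown.
y_2 and y_8 between them cover only {pink, red} — a naked pair. Remove those values from y_1, y_6.
y_6's domain is down to {teal}, so y_6 = teal. Eliminate teal elsewhere: y_5.
So y_5 = white.

white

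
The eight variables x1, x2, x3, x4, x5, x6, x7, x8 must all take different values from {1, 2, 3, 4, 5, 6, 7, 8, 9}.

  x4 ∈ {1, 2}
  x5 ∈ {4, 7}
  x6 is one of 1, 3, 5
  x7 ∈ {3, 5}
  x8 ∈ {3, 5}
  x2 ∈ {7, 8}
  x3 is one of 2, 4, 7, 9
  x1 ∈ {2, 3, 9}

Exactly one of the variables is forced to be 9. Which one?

x1

The 8 variables together cover exactly {1, 2, 3, 4, 5, 7, 8, 9} — 8 values for 8 variables — and 8 appears only in x2's list, so x2 = 8.
The 2 variables x7 and x8 are confined to {3, 5}, which locks those values in; drop them from x1, x6.
x6's domain is down to {1}, so x6 = 1. Strike 1 from x4.
x4's domain is down to {2}, so x4 = 2. So x1, x3 can't be 2.
So 9 goes to x1.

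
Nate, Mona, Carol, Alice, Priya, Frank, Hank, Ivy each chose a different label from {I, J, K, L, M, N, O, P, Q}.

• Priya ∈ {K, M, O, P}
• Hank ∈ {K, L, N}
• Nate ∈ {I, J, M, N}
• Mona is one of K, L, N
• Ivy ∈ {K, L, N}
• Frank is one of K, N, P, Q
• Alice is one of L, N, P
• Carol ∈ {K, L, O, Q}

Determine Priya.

Mona, Hank, Ivy between them cover only {K, L, N} — a naked triple. Remove those values from Nate, Carol, Alice, Priya, Frank.
That leaves Alice = P. Remove P from Priya, Frank.
That leaves Frank = Q. Strike Q from Carol.
Carol has just one choice, so Carol = O. Eliminate O elsewhere: Priya.
So Priya = M.

M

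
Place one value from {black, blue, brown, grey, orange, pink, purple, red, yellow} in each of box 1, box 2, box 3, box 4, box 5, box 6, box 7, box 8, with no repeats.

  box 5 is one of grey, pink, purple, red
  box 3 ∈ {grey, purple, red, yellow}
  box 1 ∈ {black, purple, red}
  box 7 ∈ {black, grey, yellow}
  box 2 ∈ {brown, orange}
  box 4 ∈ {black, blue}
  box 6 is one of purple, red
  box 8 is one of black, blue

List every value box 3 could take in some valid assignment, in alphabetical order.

grey, yellow

The 2 variables box 4 and box 8 are confined to {black, blue}, which locks those values in; drop them from box 1, box 7.
box 1 and box 6 between them cover only {purple, red} — a naked pair. Remove those values from box 3, box 5.
box 3 and box 7 between them cover only {grey, yellow} — a naked pair. Remove those values from box 5.
box 5 has just one choice, so box 5 = pink.
No further eliminations apply; box 3 can still be any of grey, yellow.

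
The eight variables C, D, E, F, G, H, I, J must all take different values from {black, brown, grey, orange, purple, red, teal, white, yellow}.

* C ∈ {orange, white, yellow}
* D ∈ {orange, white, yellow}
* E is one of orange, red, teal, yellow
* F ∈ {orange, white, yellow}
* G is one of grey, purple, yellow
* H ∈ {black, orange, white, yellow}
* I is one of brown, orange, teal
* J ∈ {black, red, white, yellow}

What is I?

The 3 variables C, D, F are confined to {orange, white, yellow}, which locks those values in; drop them from E, G, H, I, J.
H must be black (only option left). So J can't be black.
J has just one choice, so J = red. So E can't be red.
That leaves E = teal. Strike teal from I.
So I = brown.

brown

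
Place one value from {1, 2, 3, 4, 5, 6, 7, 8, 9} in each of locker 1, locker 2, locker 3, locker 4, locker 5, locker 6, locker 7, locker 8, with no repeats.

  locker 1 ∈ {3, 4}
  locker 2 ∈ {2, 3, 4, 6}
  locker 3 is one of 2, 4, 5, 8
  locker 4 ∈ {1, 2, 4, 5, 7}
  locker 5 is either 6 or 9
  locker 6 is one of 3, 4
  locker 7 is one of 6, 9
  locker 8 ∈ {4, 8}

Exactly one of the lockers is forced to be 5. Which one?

locker 3

The 2 variables locker 1 and locker 6 are confined to {3, 4}, which locks those values in; drop them from locker 2, locker 3, locker 4, locker 8.
locker 8's domain is down to {8}, so locker 8 = 8. Eliminate 8 elsewhere: locker 3.
locker 5 and locker 7 share exactly the 2 values {6, 9}; by pigeonhole those values go to them, so strike 6, 9 from locker 2.
That leaves locker 2 = 2. So locker 3, locker 4 can't be 2.
So 5 goes to locker 3.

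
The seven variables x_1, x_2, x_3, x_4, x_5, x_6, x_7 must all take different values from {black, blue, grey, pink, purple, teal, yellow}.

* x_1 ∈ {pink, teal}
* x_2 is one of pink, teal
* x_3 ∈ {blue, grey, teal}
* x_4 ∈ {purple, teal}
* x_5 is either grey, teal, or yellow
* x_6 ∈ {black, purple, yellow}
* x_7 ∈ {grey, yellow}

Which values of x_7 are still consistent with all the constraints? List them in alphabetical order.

The 7 variables draw from only 7 values {black, blue, grey, pink, purple, teal, yellow}, so each is used; only x_6 can be black, hence x_6 = black.
Among the 6 still-open variables, blue fits only x_3 (and all 6 values in {blue, grey, pink, purple, teal, yellow} must be used), so x_3 = blue.
Among the 5 still-open variables, purple fits only x_4 (and all 5 values in {grey, pink, purple, teal, yellow} must be used), so x_4 = purple.
The 2 variables x_1 and x_2 are confined to {pink, teal}, which locks those values in; drop them from x_5.
No further eliminations apply; x_7 can still be any of grey, yellow.

grey, yellow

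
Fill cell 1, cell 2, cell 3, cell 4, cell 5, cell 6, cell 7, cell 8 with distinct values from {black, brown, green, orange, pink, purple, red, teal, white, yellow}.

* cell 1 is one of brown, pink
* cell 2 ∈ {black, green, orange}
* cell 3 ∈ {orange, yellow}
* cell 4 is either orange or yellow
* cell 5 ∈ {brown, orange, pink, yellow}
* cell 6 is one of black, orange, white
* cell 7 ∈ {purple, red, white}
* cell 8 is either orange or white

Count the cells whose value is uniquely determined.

cell 3 and cell 4 share exactly the 2 values {orange, yellow}; by pigeonhole those values go to them, so strike orange, yellow from cell 2, cell 5, cell 6, cell 8.
cell 8 has just one choice, so cell 8 = white. Eliminate white elsewhere: cell 6, cell 7.
cell 6 has just one choice, so cell 6 = black. Strike black from cell 2.
That leaves cell 2 = green.
Determined: cell 2=green, cell 6=black, cell 8=white. The other cells each still have more than one consistent value. That makes 3.

3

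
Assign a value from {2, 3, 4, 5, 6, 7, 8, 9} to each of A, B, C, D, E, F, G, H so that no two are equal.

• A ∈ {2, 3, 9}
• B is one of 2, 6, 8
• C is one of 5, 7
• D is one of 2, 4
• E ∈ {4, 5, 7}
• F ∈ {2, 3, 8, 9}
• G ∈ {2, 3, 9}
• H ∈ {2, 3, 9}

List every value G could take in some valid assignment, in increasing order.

2, 3, 9

The 8 variables together cover exactly {2, 3, 4, 5, 6, 7, 8, 9} — 8 values for 8 variables — and 6 appears only in B's list, so B = 6.
The 7 still-open variables together cover exactly {2, 3, 4, 5, 7, 8, 9} — 7 values for 7 variables — and 8 appears only in F's list, so F = 8.
A, G, H share exactly the 3 values {2, 3, 9}; by pigeonhole those values go to them, so strike 2, 3, 9 from D.
D has just one choice, so D = 4. Remove 4 from E.
No further eliminations apply; G can still be any of 2, 3, 9.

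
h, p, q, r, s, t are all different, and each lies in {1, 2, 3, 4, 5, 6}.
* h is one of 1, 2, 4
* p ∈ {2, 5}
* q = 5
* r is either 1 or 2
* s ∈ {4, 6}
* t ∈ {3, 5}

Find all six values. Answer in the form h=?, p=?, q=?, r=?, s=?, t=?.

h=4, p=2, q=5, r=1, s=6, t=3

q must be 5 (only option left). Strike 5 from p, t.
t has just one choice, so t = 3.
That leaves p = 2. Strike 2 from h, r.
That leaves r = 1. So h can't be 1.
h's domain is down to {4}, so h = 4. So s can't be 4.
That leaves s = 6.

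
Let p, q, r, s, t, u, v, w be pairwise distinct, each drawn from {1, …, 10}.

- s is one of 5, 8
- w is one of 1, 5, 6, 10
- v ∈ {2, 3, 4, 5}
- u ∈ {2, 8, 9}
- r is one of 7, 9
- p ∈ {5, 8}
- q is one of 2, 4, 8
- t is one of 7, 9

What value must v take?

3

The 2 variables p and s are confined to {5, 8}, which locks those values in; drop them from q, u, v, w.
The 2 variables r and t are confined to {7, 9}, which locks those values in; drop them from u.
u must be 2 (only option left). So q, v can't be 2.
That leaves q = 4. So v can't be 4.
So v = 3.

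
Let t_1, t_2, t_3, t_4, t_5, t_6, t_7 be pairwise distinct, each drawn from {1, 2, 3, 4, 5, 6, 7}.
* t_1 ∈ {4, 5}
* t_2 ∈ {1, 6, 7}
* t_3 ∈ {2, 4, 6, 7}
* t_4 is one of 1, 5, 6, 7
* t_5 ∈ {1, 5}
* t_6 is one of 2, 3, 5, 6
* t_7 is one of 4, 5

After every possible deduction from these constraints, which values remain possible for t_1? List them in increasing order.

4, 5

Among the 7 variables, 3 fits only t_6 (and all 7 values in {1, 2, 3, 4, 5, 6, 7} must be used), so t_6 = 3.
The 6 still-open variables together cover exactly {1, 2, 4, 5, 6, 7} — 6 values for 6 variables — and 2 appears only in t_3's list, so t_3 = 2.
The 2 variables t_1 and t_7 are confined to {4, 5}, which locks those values in; drop them from t_4, t_5.
t_5's domain is down to {1}, so t_5 = 1. Strike 1 from t_2, t_4.
No further eliminations apply; t_1 can still be any of 4, 5.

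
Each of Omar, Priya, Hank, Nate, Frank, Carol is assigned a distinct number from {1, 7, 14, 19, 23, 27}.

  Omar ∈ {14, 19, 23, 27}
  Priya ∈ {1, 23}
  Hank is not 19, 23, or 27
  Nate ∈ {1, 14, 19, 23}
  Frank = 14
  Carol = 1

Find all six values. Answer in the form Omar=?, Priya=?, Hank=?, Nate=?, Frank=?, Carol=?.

Frank has just one choice, so Frank = 14. So Omar, Hank, Nate can't be 14.
Carol's domain is down to {1}, so Carol = 1. Strike 1 from Priya, Hank, Nate.
Priya's domain is down to {23}, so Priya = 23. Eliminate 23 elsewhere: Omar, Nate.
That leaves Hank = 7.
That leaves Nate = 19. So Omar can't be 19.
Omar has just one choice, so Omar = 27.

Omar=27, Priya=23, Hank=7, Nate=19, Frank=14, Carol=1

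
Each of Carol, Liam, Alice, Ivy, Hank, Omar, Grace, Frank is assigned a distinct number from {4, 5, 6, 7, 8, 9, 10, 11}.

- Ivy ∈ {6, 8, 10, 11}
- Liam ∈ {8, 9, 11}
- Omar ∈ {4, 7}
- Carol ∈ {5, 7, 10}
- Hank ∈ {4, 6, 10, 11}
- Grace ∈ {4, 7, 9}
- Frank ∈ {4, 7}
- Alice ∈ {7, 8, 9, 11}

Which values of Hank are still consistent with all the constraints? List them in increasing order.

6, 10

The 8 variables together cover exactly {4, 5, 6, 7, 8, 9, 10, 11} — 8 values for 8 variables — and 5 appears only in Carol's list, so Carol = 5.
The 2 variables Omar and Frank are confined to {4, 7}, which locks those values in; drop them from Alice, Hank, Grace.
That leaves Grace = 9. So Liam, Alice can't be 9.
The 2 variables Liam and Alice are confined to {8, 11}, which locks those values in; drop them from Ivy, Hank.
No further eliminations apply; Hank can still be any of 6, 10.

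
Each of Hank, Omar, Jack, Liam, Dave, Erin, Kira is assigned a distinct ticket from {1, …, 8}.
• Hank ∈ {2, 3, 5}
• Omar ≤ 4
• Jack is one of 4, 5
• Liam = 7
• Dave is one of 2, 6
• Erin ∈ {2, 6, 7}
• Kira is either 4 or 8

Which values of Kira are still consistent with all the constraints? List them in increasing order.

4, 8

Liam must be 7 (only option left). Strike 7 from Erin.
Dave and Erin share exactly the 2 values {2, 6}; by pigeonhole those values go to them, so strike 2, 6 from Hank, Omar.
No further eliminations apply; Kira can still be any of 4, 8.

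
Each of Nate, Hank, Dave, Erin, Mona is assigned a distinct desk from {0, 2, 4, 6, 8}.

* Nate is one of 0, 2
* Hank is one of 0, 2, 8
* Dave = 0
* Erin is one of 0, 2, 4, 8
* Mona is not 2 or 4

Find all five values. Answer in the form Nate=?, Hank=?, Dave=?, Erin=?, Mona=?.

Nate=2, Hank=8, Dave=0, Erin=4, Mona=6

Dave must be 0 (only option left). So Nate, Hank, Erin, Mona can't be 0.
Nate must be 2 (only option left). Strike 2 from Hank, Erin.
Hank has just one choice, so Hank = 8. Eliminate 8 elsewhere: Erin, Mona.
Erin has just one choice, so Erin = 4.
That leaves Mona = 6.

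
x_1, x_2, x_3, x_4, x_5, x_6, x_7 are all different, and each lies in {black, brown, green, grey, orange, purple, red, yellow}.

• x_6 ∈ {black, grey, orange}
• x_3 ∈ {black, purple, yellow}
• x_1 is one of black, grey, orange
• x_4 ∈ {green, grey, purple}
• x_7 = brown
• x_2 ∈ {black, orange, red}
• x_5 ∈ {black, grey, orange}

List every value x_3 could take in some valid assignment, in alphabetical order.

purple, yellow

x_7 must be brown (only option left).
The 3 variables x_1, x_5, x_6 are confined to {black, grey, orange}, which locks those values in; drop them from x_2, x_3, x_4.
x_2 must be red (only option left).
No further eliminations apply; x_3 can still be any of purple, yellow.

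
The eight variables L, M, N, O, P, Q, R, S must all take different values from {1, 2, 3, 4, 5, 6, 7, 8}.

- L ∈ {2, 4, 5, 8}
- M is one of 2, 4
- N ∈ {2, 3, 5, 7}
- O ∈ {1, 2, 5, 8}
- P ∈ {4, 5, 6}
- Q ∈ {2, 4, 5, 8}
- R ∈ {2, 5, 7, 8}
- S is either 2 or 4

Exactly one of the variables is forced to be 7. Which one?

The 8 variables draw from only 8 values {1, 2, 3, 4, 5, 6, 7, 8}, so each is used; only O can be 1, hence O = 1.
Among the 7 still-open variables, 3 fits only N (and all 7 values in {2, 3, 4, 5, 6, 7, 8} must be used), so N = 3.
The 6 still-open variables draw from only 6 values {2, 4, 5, 6, 7, 8}, so each is used; only P can be 6, hence P = 6.
The 5 still-open variables together cover exactly {2, 4, 5, 7, 8} — 5 values for 5 variables — and 7 appears only in R's list, so R = 7.

R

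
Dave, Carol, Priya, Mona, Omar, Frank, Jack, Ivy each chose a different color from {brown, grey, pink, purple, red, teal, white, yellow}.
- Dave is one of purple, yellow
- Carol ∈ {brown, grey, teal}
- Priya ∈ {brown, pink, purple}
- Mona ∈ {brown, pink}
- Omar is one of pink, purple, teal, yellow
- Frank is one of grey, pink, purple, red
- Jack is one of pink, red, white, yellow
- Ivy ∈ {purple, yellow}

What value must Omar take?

teal

Among the 8 variables, white fits only Jack (and all 8 values in {brown, grey, pink, purple, red, teal, white, yellow} must be used), so Jack = white.
The 7 still-open variables together cover exactly {brown, grey, pink, purple, red, teal, yellow} — 7 values for 7 variables — and red appears only in Frank's list, so Frank = red.
The 6 still-open variables together cover exactly {brown, grey, pink, purple, teal, yellow} — 6 values for 6 variables — and grey appears only in Carol's list, so Carol = grey.
The 5 still-open variables draw from only 5 values {brown, pink, purple, teal, yellow}, so each is used; only Omar can be teal, hence Omar = teal.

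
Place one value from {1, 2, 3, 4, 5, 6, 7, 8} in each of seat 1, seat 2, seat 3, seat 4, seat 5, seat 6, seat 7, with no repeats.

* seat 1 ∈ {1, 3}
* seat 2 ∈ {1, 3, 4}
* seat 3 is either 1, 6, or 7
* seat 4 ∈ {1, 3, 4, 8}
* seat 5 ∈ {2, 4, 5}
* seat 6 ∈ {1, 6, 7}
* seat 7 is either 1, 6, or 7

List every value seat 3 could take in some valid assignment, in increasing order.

The 3 variables seat 3, seat 6, seat 7 are confined to {1, 6, 7}, which locks those values in; drop them from seat 1, seat 2, seat 4.
seat 1 has just one choice, so seat 1 = 3. So seat 2, seat 4 can't be 3.
That leaves seat 2 = 4. Strike 4 from seat 4, seat 5.
seat 4's domain is down to {8}, so seat 4 = 8.
No further eliminations apply; seat 3 can still be any of 1, 6, 7.

1, 6, 7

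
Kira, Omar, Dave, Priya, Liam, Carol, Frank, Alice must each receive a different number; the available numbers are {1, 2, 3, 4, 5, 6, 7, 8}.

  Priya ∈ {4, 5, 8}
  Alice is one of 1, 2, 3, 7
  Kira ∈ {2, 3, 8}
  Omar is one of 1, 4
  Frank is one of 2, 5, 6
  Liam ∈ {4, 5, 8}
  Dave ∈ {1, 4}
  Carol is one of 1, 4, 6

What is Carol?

6

Among the 8 variables, 7 fits only Alice (and all 8 values in {1, 2, 3, 4, 5, 6, 7, 8} must be used), so Alice = 7.
The 7 still-open variables together cover exactly {1, 2, 3, 4, 5, 6, 8} — 7 values for 7 variables — and 3 appears only in Kira's list, so Kira = 3.
The 6 still-open variables draw from only 6 values {1, 2, 4, 5, 6, 8}, so each is used; only Frank can be 2, hence Frank = 2.
Among the 5 still-open variables, 6 fits only Carol (and all 5 values in {1, 4, 5, 6, 8} must be used), so Carol = 6.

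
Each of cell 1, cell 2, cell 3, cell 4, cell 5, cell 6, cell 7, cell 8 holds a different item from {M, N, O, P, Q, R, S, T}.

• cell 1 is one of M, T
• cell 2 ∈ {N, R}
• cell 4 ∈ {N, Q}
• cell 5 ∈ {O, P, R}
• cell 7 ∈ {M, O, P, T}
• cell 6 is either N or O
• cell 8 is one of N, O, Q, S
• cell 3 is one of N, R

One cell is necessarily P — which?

cell 5

Among the 8 variables, S fits only cell 8 (and all 8 values in {M, N, O, P, Q, R, S, T} must be used), so cell 8 = S.
Among the 7 still-open variables, Q fits only cell 4 (and all 7 values in {M, N, O, P, Q, R, T} must be used), so cell 4 = Q.
cell 2 and cell 3 between them cover only {N, R} — a naked pair. Remove those values from cell 5, cell 6.
cell 6 must be O (only option left). Strike O from cell 5, cell 7.
So P goes to cell 5.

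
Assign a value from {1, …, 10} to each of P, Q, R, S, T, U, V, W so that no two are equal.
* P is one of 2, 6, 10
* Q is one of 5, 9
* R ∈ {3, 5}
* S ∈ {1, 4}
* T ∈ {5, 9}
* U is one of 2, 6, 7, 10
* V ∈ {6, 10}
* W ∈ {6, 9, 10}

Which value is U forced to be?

7

Q and T share exactly the 2 values {5, 9}; by pigeonhole those values go to them, so strike 5, 9 from R, W.
That leaves R = 3.
V and W share exactly the 2 values {6, 10}; by pigeonhole those values go to them, so strike 6, 10 from P, U.
That leaves P = 2. So U can't be 2.
So U = 7.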